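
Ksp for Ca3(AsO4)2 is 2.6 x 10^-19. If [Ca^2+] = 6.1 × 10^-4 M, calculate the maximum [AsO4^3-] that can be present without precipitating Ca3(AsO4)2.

[AsO4^3-] = 3.4 x 10^-5 M

Ca3(AsO4)2(s) <=> 3 Ca^2+ + 2 AsO4^3-
Ksp = [Ca^2+]^3[AsO4^3-]^2
Precipitation begins when Q = Ksp. With [Ca^2+] = 6.1 × 10^-4 M:
2.6 x 10^-19 = (6.1 × 10^-4)^3 × [AsO4^3-]^2
[AsO4^3-] = (2.6 x 10^-19 / 2.27 x 10^-10)^(1/2) = 3.4 x 10^-5 M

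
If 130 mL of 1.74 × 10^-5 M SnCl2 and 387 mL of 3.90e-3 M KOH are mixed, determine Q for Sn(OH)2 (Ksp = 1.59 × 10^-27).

Q ≈ 3.73 × 10^-11

Total volume = 130 + 387 = 517 mL.
[Sn^2+] = 1.74 × 10^-5 × (130/517) = 4.375 x 10^-6 M
[OH^-] = 3.90 × 10^-3 × (387/517) = 2.919 × 10^-3 M
Sn(OH)2(s) ⇌ Sn^2+ + 2 OH^-, so Q = [Sn^2+][OH^-]^2
Q = (4.375 × 10^-6)(2.919 x 10^-3)^2 = 3.73 × 10^-11
Q > Ksp, so Sn(OH)2 will precipitate.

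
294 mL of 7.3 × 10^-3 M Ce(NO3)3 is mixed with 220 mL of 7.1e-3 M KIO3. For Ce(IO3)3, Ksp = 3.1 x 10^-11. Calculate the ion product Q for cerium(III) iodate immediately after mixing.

Q ≈ 1.2 × 10^-10

Total volume = 294 + 220 = 514 mL.
[Ce^3+] = 7.3 × 10^-3 × (294/514) = 4.18 x 10^-3 M
[IO3^-] = 7.1 × 10^-3 × (220/514) = 3.04 × 10^-3 M
Ce(IO3)3(s) ⇌ Ce^3+ + 3 IO3^-, so Q = [Ce^3+][IO3^-]^3
Q = (4.18 × 10^-3)(3.04 x 10^-3)^3 = 1.2 x 10^-10
Q > Ksp, so Ce(IO3)3 will precipitate.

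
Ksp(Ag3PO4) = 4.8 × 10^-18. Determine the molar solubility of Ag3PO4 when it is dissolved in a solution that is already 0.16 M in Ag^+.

s ≈ 1.2 × 10^-15 M

Ag3PO4(s) ⇌ 3 Ag^+ + PO4^3-
Ksp = [Ag^+]^3[PO4^3-]
Let s be the molar solubility in this solution. [Ag^+] = 0.16 + 3s ≈ 0.16, [PO4^3-] = s (Ksp is small, so little additional dissolves).
Ksp ≈ (0.16)^3 × s
s = 1.2 x 10^-15 M
Check: 3s = 3.5 x 10^-15 ≪ 0.16, so the approximation is valid.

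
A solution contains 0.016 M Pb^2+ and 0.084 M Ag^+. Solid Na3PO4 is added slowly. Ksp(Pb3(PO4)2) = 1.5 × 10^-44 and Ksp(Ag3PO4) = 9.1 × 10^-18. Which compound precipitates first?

Pb3(PO4)2

Precipitation of each salt starts when its ion product equals its Ksp.
For Pb3(PO4)2: 1.5 × 10^-44 = (0.016)^3 × [PO4^3-]^2  ⇒  [PO4^3-] = 6.1 × 10^-20 M.
For Ag3PO4: 9.1 × 10^-18 = (0.084)^3 × [PO4^3-]  ⇒  [PO4^3-] = 1.5 × 10^-14 M.
The salt with the lower threshold [PO4^3-] precipitates first: Pb3(PO4)2.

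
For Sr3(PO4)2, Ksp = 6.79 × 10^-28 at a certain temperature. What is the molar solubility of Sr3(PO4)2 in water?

1.44e-6 M

Sr3(PO4)2(s) ⇌ 3 Sr^2+(aq) + 2 PO4^3-(aq)
Ksp = [Sr^2+]^3[PO4^3-]^2
If s mol/L of Sr3(PO4)2 dissolves, [Sr^2+] = 3s and [PO4^3-] = 2s.
So Ksp = (3s)^3 × (2s)^2 = 108s^5
s = (6.79 × 10^-28 / 108)^(1/5) = 1.44 × 10^-6 M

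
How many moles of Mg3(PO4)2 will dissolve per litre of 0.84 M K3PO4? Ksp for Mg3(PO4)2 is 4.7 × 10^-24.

6.3 × 10^-9 M

Mg3(PO4)2(s) ⇌ 3 Mg^2+ + 2 PO4^3-
Ksp = [Mg^2+]^3[PO4^3-]^2
Let s = moles of Mg3(PO4)2 that dissolve per litre. [Mg^2+] = 3s, [PO4^3-] = 0.84 + 2s ≈ 0.84 (Ksp is small, so little additional dissolves).
Ksp ≈ (3s)^3 × (0.84)^2
s = 6.3 x 10^-9 M
Check: 2s = 1.3 × 10^-8 ≪ 0.84, so the approximation is valid.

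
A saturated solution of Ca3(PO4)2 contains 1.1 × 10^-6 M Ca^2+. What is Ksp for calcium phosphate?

Ca3(PO4)2(s) ⇌ 3 Ca^2+ + 2 PO4^3-
Stoichiometry gives [PO4^3-] = (2/3)[Ca^2+] = 7.33 × 10^-7 M.
Ksp = [Ca^2+]^3[PO4^3-]^2
Ksp = (1.1 x 10^-6)^3 × (7.33 × 10^-7)^2 = 7.2 × 10^-31

Ksp ≈ 7.2 x 10^-31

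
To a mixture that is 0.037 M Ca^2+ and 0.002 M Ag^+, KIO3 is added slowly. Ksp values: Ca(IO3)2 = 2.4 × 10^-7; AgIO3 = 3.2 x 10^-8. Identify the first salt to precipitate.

AgIO3

Precipitation of each salt starts when its ion product equals its Ksp.
For Ca(IO3)2: 2.4 × 10^-7 = 0.037 × [IO3^-]^2  ⇒  [IO3^-] = 2.5 × 10^-3 M.
For AgIO3: 3.2 x 10^-8 = 0.002 × [IO3^-]  ⇒  [IO3^-] = 1.6 x 10^-5 M.
The salt with the lower threshold [IO3^-] precipitates first: AgIO3.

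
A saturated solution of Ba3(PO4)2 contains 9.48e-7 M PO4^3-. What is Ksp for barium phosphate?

Ba3(PO4)2(s) ⇌ 3 Ba^2+ + 2 PO4^3-
Stoichiometry gives [Ba^2+] = (3/2)[PO4^3-] = 1.422 x 10^-6 M.
Ksp = [Ba^2+]^3[PO4^3-]^2
Ksp = (1.422 x 10^-6)^3 × (9.48 x 10^-7)^2 = 2.58 x 10^-30

2.58 × 10^-30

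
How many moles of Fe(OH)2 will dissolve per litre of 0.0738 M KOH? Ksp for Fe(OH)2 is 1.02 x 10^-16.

s ≈ 1.87 x 10^-14 M

Fe(OH)2(s) ⇌ Fe^2+ + 2 OH^-
Ksp = [Fe^2+][OH^-]^2
Let s = moles of Fe(OH)2 that dissolve per litre. [Fe^2+] = s, [OH^-] = 0.0738 + 2s ≈ 0.0738 (common-ion effect: OH^- is already 0.0738 M).
Ksp ≈ s × (0.0738)^2
s = 1.87 x 10^-14 M
Check: 2s = 3.7 x 10^-14 ≪ 0.0738, so the approximation is valid.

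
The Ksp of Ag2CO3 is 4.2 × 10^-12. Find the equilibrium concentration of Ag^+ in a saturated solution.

[Ag^+] = 2.0 × 10^-4 M

Ag2CO3(s) ⇌ 2 Ag^+(aq) + CO3^2-(aq)
Ksp = [Ag^+]^2[CO3^2-]
Let s = molar solubility. Then [Ag^+] = 2s and [CO3^2-] = s.
So Ksp = (2s)^2 × s = 4s^3
Solving, s = (4.2 × 10^-12/4)^(1/3) = 1.02 × 10^-4 M
[Ag^+] = 2s = 2.0 x 10^-4 M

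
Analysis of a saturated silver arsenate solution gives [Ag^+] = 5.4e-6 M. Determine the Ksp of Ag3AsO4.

2.8 × 10^-22

Ag3AsO4(s) ⇌ 3 Ag^+ + AsO4^3-
Stoichiometry gives [AsO4^3-] = (1/3)[Ag^+] = 1.80 × 10^-6 M.
Ksp = [Ag^+]^3[AsO4^3-]
Ksp = (5.4 × 10^-6)^3 × 1.80 x 10^-6 = 2.8 × 10^-22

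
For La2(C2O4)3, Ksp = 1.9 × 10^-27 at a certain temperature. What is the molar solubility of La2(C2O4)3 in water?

La2(C2O4)3(s) ⇌ 2 La^3+(aq) + 3 C2O4^2-(aq)
Ksp = [La^3+]^2[C2O4^2-]^3
Let s = molar solubility. Then [La^3+] = 2s and [C2O4^2-] = 3s.
Ksp = (2s)^2(3s)^3 = 108s^5
Solving, s = (1.9 × 10^-27/108)^(1/5) = 1.8 x 10^-6 M

s ≈ 1.8 × 10^-6 M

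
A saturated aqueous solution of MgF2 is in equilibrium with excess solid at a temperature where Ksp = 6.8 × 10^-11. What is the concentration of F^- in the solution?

[F^-] = 5.1e-4 M

MgF2(s) ⇌ Mg^2+(aq) + 2 F^-(aq)
Ksp = [Mg^2+][F^-]^2
With molar solubility s: [Mg^2+] = s, [F^-] = 2s.
So Ksp = s × (2s)^2 = 4s^3
s = (6.8 × 10^-11 / 4)^(1/3) = 2.57 x 10^-4 M
[F^-] = 2s = 5.1 × 10^-4 M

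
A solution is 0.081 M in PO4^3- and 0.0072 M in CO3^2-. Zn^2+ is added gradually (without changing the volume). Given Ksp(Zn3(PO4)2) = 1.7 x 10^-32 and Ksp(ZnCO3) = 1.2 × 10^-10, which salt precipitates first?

Each salt begins to precipitate when Q = Ksp, i.e. when [Zn^2+] reaches its threshold.
For Zn3(PO4)2: 1.7 x 10^-32 = (0.081)^2 × [Zn^2+]^3  ⇒  [Zn^2+] = 1.4 x 10^-10 M.
For ZnCO3: 1.2 × 10^-10 = 0.0072 × [Zn^2+]  ⇒  [Zn^2+] = 1.7 x 10^-8 M.
The salt with the lower threshold [Zn^2+] precipitates first: Zn3(PO4)2.

Zn3(PO4)2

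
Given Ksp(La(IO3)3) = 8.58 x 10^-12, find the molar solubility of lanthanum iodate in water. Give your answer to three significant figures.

La(IO3)3(s) ⇌ La^3+ + 3 IO3^-
Ksp = [La^3+][IO3^-]^3
For each mole of La(IO3)3 that dissolves: [La^3+] = s, [IO3^-] = 3s.
Substituting: Ksp = s(3s)^3 = 27s^4
Solving, s = (8.58 x 10^-12/27)^(1/4) = 7.51 × 10^-4 M

s ≈ 7.51 x 10^-4 M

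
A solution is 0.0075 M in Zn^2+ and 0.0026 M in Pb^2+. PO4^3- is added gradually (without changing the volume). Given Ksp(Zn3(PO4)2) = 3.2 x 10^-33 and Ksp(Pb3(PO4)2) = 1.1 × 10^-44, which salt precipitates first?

Pb3(PO4)2

Precipitation of each salt starts when its ion product equals its Ksp.
For Zn3(PO4)2: 3.2 x 10^-33 = (0.0075)^3 × [PO4^3-]^2  ⇒  [PO4^3-] = 8.7 × 10^-14 M.
For Pb3(PO4)2: 1.1 × 10^-44 = (0.0026)^3 × [PO4^3-]^2  ⇒  [PO4^3-] = 7.9 × 10^-19 M.
The salt with the lower threshold [PO4^3-] precipitates first: Pb3(PO4)2.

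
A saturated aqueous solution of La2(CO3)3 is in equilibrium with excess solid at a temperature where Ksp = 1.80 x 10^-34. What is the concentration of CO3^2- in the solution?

La2(CO3)3(s) ⇌ 2 La^3+ + 3 CO3^2-
Ksp = [La^3+]^2[CO3^2-]^3
With molar solubility s: [La^3+] = 2s, [CO3^2-] = 3s.
Substituting: Ksp = (2s)^2(3s)^3 = 108s^5
s^5 = 1.80 x 10^-34 / 108, so s = 6.988 × 10^-8 M
[CO3^2-] = 3s = 2.10 × 10^-7 M

[CO3^2-] = 2.10e-7 M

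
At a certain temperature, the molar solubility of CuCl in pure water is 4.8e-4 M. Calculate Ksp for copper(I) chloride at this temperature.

2.3 x 10^-7

CuCl(s) <=> Cu^+(aq) + Cl^-(aq)
With molar solubility s: [Cu^+] = s, [Cl^-] = s.
Ksp = [Cu^+][Cl^-]
Ksp = s × s = s^2
Ksp = (4.8 × 10^-4)^2 = 2.3 x 10^-7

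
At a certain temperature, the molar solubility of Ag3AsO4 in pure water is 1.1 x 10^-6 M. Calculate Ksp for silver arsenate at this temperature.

4.0 × 10^-23

Ag3AsO4(s) ⇌ 3 Ag^+(aq) + AsO4^3-(aq)
For each mole of Ag3AsO4 that dissolves: [Ag^+] = 3s, [AsO4^3-] = s.
Ksp = [Ag^+]^3[AsO4^3-]
Ksp = (3s)^3s = 27s^4
Ksp = 27 × (1.1 × 10^-6)^4 = 4.0 x 10^-23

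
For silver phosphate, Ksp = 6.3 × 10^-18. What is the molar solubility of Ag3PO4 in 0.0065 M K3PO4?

s = 3.3e-6 M

Ag3PO4(s) ⇌ 3 Ag^+ + PO4^3-
Ksp = [Ag^+]^3[PO4^3-]
Let s be the molar solubility in this solution. [Ag^+] = 3s, [PO4^3-] = 0.0065 + s ≈ 0.0065 (common-ion effect: PO4^3- is already 0.0065 M).
Ksp ≈ (3s)^3 × 0.0065
s = 3.3 × 10^-6 M
Check: s = 3.3 x 10^-6 ≪ 0.0065, so the approximation is valid.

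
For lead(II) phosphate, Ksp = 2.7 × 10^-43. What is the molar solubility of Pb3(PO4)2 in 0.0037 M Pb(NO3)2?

Pb3(PO4)2(s) ⇌ 3 Pb^2+(aq) + 2 PO4^3-(aq)
Ksp = [Pb^2+]^3[PO4^3-]^2
If s mol/L dissolves here, [Pb^2+] = 0.0037 + 3s ≈ 0.0037, [PO4^3-] = 2s (Ksp is small, so little additional dissolves).
Ksp ≈ (0.0037)^3 × (2s)^2
s = 1.2 x 10^-18 M
Check: 3s = 3.5 x 10^-18 ≪ 0.0037, so the approximation is valid.

s = 1.2 × 10^-18 M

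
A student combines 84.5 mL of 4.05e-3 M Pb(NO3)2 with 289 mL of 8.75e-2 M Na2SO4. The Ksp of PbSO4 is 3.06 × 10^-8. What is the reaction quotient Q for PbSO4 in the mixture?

Total volume = 84.5 + 289 = 373.5 mL.
[Pb^2+] = 4.05 × 10^-3 × (84.5/373.5) = 9.163 × 10^-4 M
[SO4^2-] = 8.75 × 10^-2 × (289/373.5) = 6.770 x 10^-2 M
PbSO4(s) ⇌ Pb^2+(aq) + SO4^2-(aq), so Q = [Pb^2+][SO4^2-]
Q = (9.163 × 10^-4)(6.770 × 10^-2) = 6.20 × 10^-5
Q > Ksp, so PbSO4 will precipitate.

Q = 6.20 x 10^-5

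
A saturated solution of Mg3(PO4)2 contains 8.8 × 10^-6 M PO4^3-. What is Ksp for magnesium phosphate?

Ksp = 1.8e-25

Mg3(PO4)2(s) ⇌ 3 Mg^2+(aq) + 2 PO4^3-(aq)
Stoichiometry gives [Mg^2+] = (3/2)[PO4^3-] = 1.32 × 10^-5 M.
Ksp = [Mg^2+]^3[PO4^3-]^2
Ksp = (1.32 x 10^-5)^3 × (8.8 × 10^-6)^2 = 1.8 × 10^-25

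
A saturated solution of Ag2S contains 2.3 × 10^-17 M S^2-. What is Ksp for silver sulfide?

Ag2S(s) <=> 2 Ag^+ + S^2-
Stoichiometry gives [Ag^+] = (2/1)[S^2-] = 4.60 × 10^-17 M.
Ksp = [Ag^+]^2[S^2-]
Ksp = (4.60 x 10^-17)^2 × 2.3 × 10^-17 = 4.9 × 10^-50

4.9e-50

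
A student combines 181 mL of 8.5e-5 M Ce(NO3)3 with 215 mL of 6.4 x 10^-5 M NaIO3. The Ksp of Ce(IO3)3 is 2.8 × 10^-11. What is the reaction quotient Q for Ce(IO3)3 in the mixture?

Q = 1.6 x 10^-18

Total volume = 181 + 215 = 396 mL.
[Ce^3+] = 8.5 × 10^-5 × (181/396) = 3.89 x 10^-5 M
[IO3^-] = 6.4 x 10^-5 × (215/396) = 3.47 × 10^-5 M
Ce(IO3)3(s) ⇌ Ce^3+(aq) + 3 IO3^-(aq), so Q = [Ce^3+][IO3^-]^3
Q = (3.89 × 10^-5)(3.47 x 10^-5)^3 = 1.6 x 10^-18
Q < Ksp, so no precipitate of Ce(IO3)3 forms.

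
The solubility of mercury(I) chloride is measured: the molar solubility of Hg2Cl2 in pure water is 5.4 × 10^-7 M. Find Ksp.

Hg2Cl2(s) ⇌ Hg2^2+ + 2 Cl^-
Let s = molar solubility. Then [Hg2^2+] = s and [Cl^-] = 2s.
Ksp = [Hg2^2+][Cl^-]^2
Ksp = s(2s)^2 = 4s^3
With s = 5.4 × 10^-7: Ksp = 6.3 × 10^-19

Ksp = 6.3 x 10^-19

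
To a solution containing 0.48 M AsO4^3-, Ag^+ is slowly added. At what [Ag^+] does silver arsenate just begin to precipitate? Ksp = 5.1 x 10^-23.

Ag3AsO4(s) <=> 3 Ag^+(aq) + AsO4^3-(aq)
Ksp = [Ag^+]^3[AsO4^3-]
Precipitation begins when Q = Ksp. With [AsO4^3-] = 0.48 M:
5.1 x 10^-23 = (0.48) × [Ag^+]^3
[Ag^+] = (5.1 x 10^-23 / 4.8 × 10^-1)^(1/3) = 4.7 × 10^-8 M

[Ag^+] ≈ 4.7 x 10^-8 M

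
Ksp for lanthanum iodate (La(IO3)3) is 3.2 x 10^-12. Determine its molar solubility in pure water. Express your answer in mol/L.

La(IO3)3(s) ⇌ La^3+(aq) + 3 IO3^-(aq)
Ksp = [La^3+][IO3^-]^3
Let s = molar solubility. Then [La^3+] = s and [IO3^-] = 3s.
So Ksp = s × (3s)^3 = 27s^4
s^4 = 3.2 x 10^-12 / 27, so s = 5.9 × 10^-4 M

5.9 × 10^-4 M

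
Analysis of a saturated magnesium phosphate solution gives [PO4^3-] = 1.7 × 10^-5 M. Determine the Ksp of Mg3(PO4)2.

Ksp = 4.8e-24

Mg3(PO4)2(s) <=> 3 Mg^2+ + 2 PO4^3-
Stoichiometry gives [Mg^2+] = (3/2)[PO4^3-] = 2.55 × 10^-5 M.
Ksp = [Mg^2+]^3[PO4^3-]^2
Ksp = (2.55 × 10^-5)^3 × (1.7 x 10^-5)^2 = 4.8 × 10^-24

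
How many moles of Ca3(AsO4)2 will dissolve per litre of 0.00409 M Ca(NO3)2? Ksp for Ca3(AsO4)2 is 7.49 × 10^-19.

1.65 × 10^-6 M

Ca3(AsO4)2(s) ⇌ 3 Ca^2+(aq) + 2 AsO4^3-(aq)
Ksp = [Ca^2+]^3[AsO4^3-]^2
Let s = moles of Ca3(AsO4)2 that dissolve per litre. [Ca^2+] = 0.00409 + 3s ≈ 0.00409, [AsO4^3-] = 2s (Ksp is small, so little additional dissolves).
Ksp ≈ (0.00409)^3 × (2s)^2
s = 1.65 x 10^-6 M
Check: 3s = 5.0 × 10^-6 ≪ 0.00409, so the approximation is valid.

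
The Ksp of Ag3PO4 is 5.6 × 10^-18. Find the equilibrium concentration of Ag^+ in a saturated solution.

[Ag^+] = 6.4 x 10^-5 M

Ag3PO4(s) ⇌ 3 Ag^+ + PO4^3-
Ksp = [Ag^+]^3[PO4^3-]
With molar solubility s: [Ag^+] = 3s, [PO4^3-] = s.
Ksp = (3s)^3s = 27s^4
s^4 = 5.6 × 10^-18 / 27, so s = 2.13 × 10^-5 M
[Ag^+] = 3s = 6.4 × 10^-5 M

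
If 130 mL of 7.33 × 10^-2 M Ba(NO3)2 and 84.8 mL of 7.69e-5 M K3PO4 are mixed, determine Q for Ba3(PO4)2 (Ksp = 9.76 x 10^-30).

8.05e-14

Total volume = 130 + 84.8 = 214.8 mL.
[Ba^2+] = 7.33 × 10^-2 × (130/214.8) = 4.436 x 10^-2 M
[PO4^3-] = 7.69 x 10^-5 × (84.8/214.8) = 3.036 × 10^-5 M
Ba3(PO4)2(s) ⇌ 3 Ba^2+ + 2 PO4^3-, so Q = [Ba^2+]^3[PO4^3-]^2
Q = (4.436 x 10^-2)^3(3.036 × 10^-5)^2 = 8.05 x 10^-14
Q > Ksp, so Ba3(PO4)2 will precipitate.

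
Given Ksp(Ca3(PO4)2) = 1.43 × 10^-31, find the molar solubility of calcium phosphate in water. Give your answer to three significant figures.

Ca3(PO4)2(s) ⇌ 3 Ca^2+ + 2 PO4^3-
Ksp = [Ca^2+]^3[PO4^3-]^2
If s mol/L of Ca3(PO4)2 dissolves, [Ca^2+] = 3s and [PO4^3-] = 2s.
So Ksp = (3s)^3 × (2s)^2 = 108s^5
s^5 = 1.43 × 10^-31 / 108, so s = 2.66 × 10^-7 M

2.66e-7 M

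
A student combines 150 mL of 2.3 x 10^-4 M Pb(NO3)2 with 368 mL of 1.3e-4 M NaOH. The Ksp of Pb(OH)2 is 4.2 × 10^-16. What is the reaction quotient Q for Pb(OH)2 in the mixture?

Total volume = 150 + 368 = 518 mL.
[Pb^2+] = 2.3 × 10^-4 × (150/518) = 6.66 × 10^-5 M
[OH^-] = 1.3 × 10^-4 × (368/518) = 9.24 × 10^-5 M
Pb(OH)2(s) ⇌ Pb^2+(aq) + 2 OH^-(aq), so Q = [Pb^2+][OH^-]^2
Q = (6.66 x 10^-5)(9.24 × 10^-5)^2 = 5.7 x 10^-13
Q > Ksp, so Pb(OH)2 will precipitate.

Q = 5.7e-13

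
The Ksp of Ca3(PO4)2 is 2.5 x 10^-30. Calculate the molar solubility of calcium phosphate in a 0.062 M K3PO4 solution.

2.9e-10 M

Ca3(PO4)2(s) <=> 3 Ca^2+ + 2 PO4^3-
Ksp = [Ca^2+]^3[PO4^3-]^2
Let s be the molar solubility in this solution. [Ca^2+] = 3s, [PO4^3-] = 0.062 + 2s ≈ 0.062 (Ksp is small, so little additional dissolves).
Ksp ≈ (3s)^3 × (0.062)^2
s = 2.9 × 10^-10 M
Check: 2s = 5.8 × 10^-10 ≪ 0.062, so the approximation is valid.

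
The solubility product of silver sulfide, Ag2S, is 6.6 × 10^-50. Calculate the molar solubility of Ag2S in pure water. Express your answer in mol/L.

Ag2S(s) ⇌ 2 Ag^+(aq) + S^2-(aq)
Ksp = [Ag^+]^2[S^2-]
Let s = molar solubility. Then [Ag^+] = 2s and [S^2-] = s.
So Ksp = (2s)^2 × s = 4s^3
s^3 = 6.6 × 10^-50 / 4, so s = 2.5 x 10^-17 M

s ≈ 2.5 × 10^-17 M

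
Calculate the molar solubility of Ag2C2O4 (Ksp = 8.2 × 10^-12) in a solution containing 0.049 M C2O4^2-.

6.5e-6 M

Ag2C2O4(s) <=> 2 Ag^+ + C2O4^2-
Ksp = [Ag^+]^2[C2O4^2-]
If s mol/L dissolves here, [Ag^+] = 2s, [C2O4^2-] = 0.049 + s ≈ 0.049 (since the C2O4^2- already present dominates).
Ksp ≈ (2s)^2 × 0.049
s = 6.5 x 10^-6 M
Check: s = 6.5 × 10^-6 ≪ 0.049, so the approximation is valid.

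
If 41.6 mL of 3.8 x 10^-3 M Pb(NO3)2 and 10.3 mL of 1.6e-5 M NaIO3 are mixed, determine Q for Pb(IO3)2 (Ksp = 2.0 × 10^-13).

Q ≈ 3.1 × 10^-14

Total volume = 41.6 + 10.3 = 51.9 mL.
[Pb^2+] = 3.8 × 10^-3 × (41.6/51.9) = 3.05 × 10^-3 M
[IO3^-] = 1.6 x 10^-5 × (10.3/51.9) = 3.18 × 10^-6 M
Pb(IO3)2(s) ⇌ Pb^2+ + 2 IO3^-, so Q = [Pb^2+][IO3^-]^2
Q = (3.05 x 10^-3)(3.18 × 10^-6)^2 = 3.1 x 10^-14
Q < Ksp, so no precipitate of Pb(IO3)2 forms.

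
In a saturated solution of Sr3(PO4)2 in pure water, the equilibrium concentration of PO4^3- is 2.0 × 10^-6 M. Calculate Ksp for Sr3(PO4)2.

Sr3(PO4)2(s) <=> 3 Sr^2+(aq) + 2 PO4^3-(aq)
Stoichiometry gives [Sr^2+] = (3/2)[PO4^3-] = 3.00 × 10^-6 M.
Ksp = [Sr^2+]^3[PO4^3-]^2
Ksp = (3.00 × 10^-6)^3 × (2.0 x 10^-6)^2 = 1.1 × 10^-28

Ksp ≈ 1.1 × 10^-28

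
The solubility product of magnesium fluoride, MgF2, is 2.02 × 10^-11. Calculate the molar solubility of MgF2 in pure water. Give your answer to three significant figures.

s = 1.72 × 10^-4 M

MgF2(s) ⇌ Mg^2+(aq) + 2 F^-(aq)
Ksp = [Mg^2+][F^-]^2
With molar solubility s: [Mg^2+] = s, [F^-] = 2s.
Substituting: Ksp = s(2s)^2 = 4s^3
Solving, s = (2.02 × 10^-11/4)^(1/3) = 1.72 × 10^-4 M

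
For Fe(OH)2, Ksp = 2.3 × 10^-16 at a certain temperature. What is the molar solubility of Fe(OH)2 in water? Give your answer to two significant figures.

Fe(OH)2(s) <=> Fe^2+ + 2 OH^-
Ksp = [Fe^2+][OH^-]^2
Let s = molar solubility. Then [Fe^2+] = s and [OH^-] = 2s.
Substituting: Ksp = s(2s)^2 = 4s^3
s^3 = 2.3 × 10^-16 / 4, so s = 3.9 x 10^-6 M

3.9 × 10^-6 M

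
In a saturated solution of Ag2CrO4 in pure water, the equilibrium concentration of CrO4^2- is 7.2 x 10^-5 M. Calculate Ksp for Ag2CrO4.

Ag2CrO4(s) ⇌ 2 Ag^+ + CrO4^2-
Stoichiometry gives [Ag^+] = (2/1)[CrO4^2-] = 1.44 x 10^-4 M.
Ksp = [Ag^+]^2[CrO4^2-]
Ksp = (1.44 × 10^-4)^2 × 7.2 × 10^-5 = 1.5 × 10^-12

Ksp = 1.5e-12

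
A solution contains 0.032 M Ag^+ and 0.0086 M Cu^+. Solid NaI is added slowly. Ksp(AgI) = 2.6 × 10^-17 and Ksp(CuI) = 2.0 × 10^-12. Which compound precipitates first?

Precipitation of each salt starts when its ion product equals its Ksp.
For AgI: 2.6 × 10^-17 = 0.032 × [I^-]  ⇒  [I^-] = 8.1 x 10^-16 M.
For CuI: 2.0 × 10^-12 = 0.0086 × [I^-]  ⇒  [I^-] = 2.3 × 10^-10 M.
The salt with the lower threshold [I^-] precipitates first: AgI.

AgI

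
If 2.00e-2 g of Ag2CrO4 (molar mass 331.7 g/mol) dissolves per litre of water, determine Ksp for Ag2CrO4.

Ksp ≈ 8.77 x 10^-13

Molar solubility s = (2.00 × 10^-2 g/L) / (331.7 g/mol) = 6.030 × 10^-5 M.
Ag2CrO4(s) ⇌ 2 Ag^+ + CrO4^2-
If s mol/L of Ag2CrO4 dissolves, [Ag^+] = 2s and [CrO4^2-] = s.
Ksp = [Ag^+]^2[CrO4^2-]
Substituting: Ksp = (2s)^2s = 4s^3
Ksp = 4 × (6.030 x 10^-5)^3 = 8.77 x 10^-13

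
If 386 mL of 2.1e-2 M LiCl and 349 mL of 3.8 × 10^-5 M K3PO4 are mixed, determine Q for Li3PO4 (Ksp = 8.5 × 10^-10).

Total volume = 386 + 349 = 735 mL.
[Li^+] = 2.1 × 10^-2 × (386/735) = 1.10 × 10^-2 M
[PO4^3-] = 3.8 × 10^-5 × (349/735) = 1.80 x 10^-5 M
Li3PO4(s) <=> 3 Li^+(aq) + PO4^3-(aq), so Q = [Li^+]^3[PO4^3-]
Q = (1.10 x 10^-2)^3(1.80 x 10^-5) = 2.4 × 10^-11
Q < Ksp, so no precipitate of Li3PO4 forms.

Q ≈ 2.4 × 10^-11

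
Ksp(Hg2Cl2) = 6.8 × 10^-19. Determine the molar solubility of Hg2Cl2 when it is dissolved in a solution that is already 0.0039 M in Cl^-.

4.5 x 10^-14 M

Hg2Cl2(s) ⇌ Hg2^2+ + 2 Cl^-
Ksp = [Hg2^2+][Cl^-]^2
Let s be the molar solubility in this solution. [Hg2^2+] = s, [Cl^-] = 0.0039 + 2s ≈ 0.0039 (Ksp is small, so little additional dissolves).
Ksp ≈ s × (0.0039)^2
s = 4.5 × 10^-14 M
Check: 2s = 8.9 × 10^-14 ≪ 0.0039, so the approximation is valid.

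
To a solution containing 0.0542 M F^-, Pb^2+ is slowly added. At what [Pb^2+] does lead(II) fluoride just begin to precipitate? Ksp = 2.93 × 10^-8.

PbF2(s) <=> Pb^2+ + 2 F^-
Ksp = [Pb^2+][F^-]^2
Precipitation begins when Q = Ksp. With [F^-] = 0.0542 M:
2.93 × 10^-8 = (0.0542)^2 × [Pb^2+]
[Pb^2+] = (2.93 × 10^-8 / 2.938 x 10^-3) = 9.97 x 10^-6 M

9.97e-6 M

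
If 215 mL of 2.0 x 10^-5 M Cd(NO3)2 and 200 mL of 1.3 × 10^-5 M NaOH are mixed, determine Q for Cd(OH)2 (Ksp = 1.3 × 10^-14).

Q ≈ 4.1 × 10^-16

Total volume = 215 + 200 = 415 mL.
[Cd^2+] = 2.0 × 10^-5 × (215/415) = 1.04 × 10^-5 M
[OH^-] = 1.3 × 10^-5 × (200/415) = 6.27 × 10^-6 M
Cd(OH)2(s) <=> Cd^2+ + 2 OH^-, so Q = [Cd^2+][OH^-]^2
Q = (1.04 x 10^-5)(6.27 x 10^-6)^2 = 4.1 × 10^-16
Q < Ksp, so no precipitate of Cd(OH)2 forms.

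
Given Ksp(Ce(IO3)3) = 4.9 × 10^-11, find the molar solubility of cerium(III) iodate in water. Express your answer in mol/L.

s ≈ 1.2 × 10^-3 M

Ce(IO3)3(s) ⇌ Ce^3+(aq) + 3 IO3^-(aq)
Ksp = [Ce^3+][IO3^-]^3
If s mol/L of Ce(IO3)3 dissolves, [Ce^3+] = s and [IO3^-] = 3s.
So Ksp = s × (3s)^3 = 27s^4
s^4 = 4.9 × 10^-11 / 27, so s = 1.2 × 10^-3 M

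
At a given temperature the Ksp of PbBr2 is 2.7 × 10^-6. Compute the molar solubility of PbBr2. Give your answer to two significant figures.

8.8e-3 M

PbBr2(s) ⇌ Pb^2+(aq) + 2 Br^-(aq)
Ksp = [Pb^2+][Br^-]^2
If s mol/L of PbBr2 dissolves, [Pb^2+] = s and [Br^-] = 2s.
So Ksp = s × (2s)^2 = 4s^3
s^3 = 2.7 × 10^-6 / 4, so s = 8.8 x 10^-3 M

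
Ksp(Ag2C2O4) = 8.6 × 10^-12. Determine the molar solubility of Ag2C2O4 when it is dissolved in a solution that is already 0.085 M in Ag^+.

Ag2C2O4(s) ⇌ 2 Ag^+ + C2O4^2-
Ksp = [Ag^+]^2[C2O4^2-]
Let s be the molar solubility in this solution. [Ag^+] = 0.085 + 2s ≈ 0.085, [C2O4^2-] = s (common-ion effect: Ag^+ is already 0.085 M).
Ksp ≈ (0.085)^2 × s
s = 1.2 × 10^-9 M
Check: 2s = 2.4 × 10^-9 ≪ 0.085, so the approximation is valid.

s = 1.2 × 10^-9 M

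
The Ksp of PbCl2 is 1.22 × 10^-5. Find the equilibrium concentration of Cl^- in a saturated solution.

PbCl2(s) ⇌ Pb^2+(aq) + 2 Cl^-(aq)
Ksp = [Pb^2+][Cl^-]^2
If s mol/L of PbCl2 dissolves, [Pb^2+] = s and [Cl^-] = 2s.
So Ksp = s × (2s)^2 = 4s^3
s = (1.22 × 10^-5 / 4)^(1/3) = 1.450 × 10^-2 M
[Cl^-] = 2s = 2.90 x 10^-2 M

2.90 × 10^-2 M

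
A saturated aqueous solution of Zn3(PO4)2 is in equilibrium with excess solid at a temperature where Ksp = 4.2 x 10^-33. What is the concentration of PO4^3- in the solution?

Zn3(PO4)2(s) <=> 3 Zn^2+ + 2 PO4^3-
Ksp = [Zn^2+]^3[PO4^3-]^2
If s mol/L of Zn3(PO4)2 dissolves, [Zn^2+] = 3s and [PO4^3-] = 2s.
So Ksp = (3s)^3 × (2s)^2 = 108s^5
s = (4.2 x 10^-33 / 108)^(1/5) = 1.31 × 10^-7 M
[PO4^3-] = 2s = 2.6 × 10^-7 M

2.6e-7 M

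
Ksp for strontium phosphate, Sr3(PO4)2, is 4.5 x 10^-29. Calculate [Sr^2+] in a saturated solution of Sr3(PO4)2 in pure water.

Sr3(PO4)2(s) ⇌ 3 Sr^2+ + 2 PO4^3-
Ksp = [Sr^2+]^3[PO4^3-]^2
For each mole of Sr3(PO4)2 that dissolves: [Sr^2+] = 3s, [PO4^3-] = 2s.
Ksp = (3s)^3(2s)^2 = 108s^5
s = (4.5 x 10^-29 / 108)^(1/5) = 8.39 x 10^-7 M
[Sr^2+] = 3s = 2.5 x 10^-6 M

[Sr^2+] ≈ 2.5e-6 M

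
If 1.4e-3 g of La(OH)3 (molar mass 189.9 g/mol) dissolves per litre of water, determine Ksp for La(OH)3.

8.0 × 10^-20

Molar solubility s = (1.4 x 10^-3 g/L) / (189.9 g/mol) = 7.37 × 10^-6 M.
La(OH)3(s) <=> La^3+ + 3 OH^-
Let s = molar solubility. Then [La^3+] = s and [OH^-] = 3s.
Ksp = [La^3+][OH^-]^3
Substituting: Ksp = s(3s)^3 = 27s^4
Ksp = 27 × (7.37 × 10^-6)^4 = 8.0 × 10^-20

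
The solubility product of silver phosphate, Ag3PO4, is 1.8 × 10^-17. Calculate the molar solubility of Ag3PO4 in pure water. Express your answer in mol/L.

Ag3PO4(s) ⇌ 3 Ag^+(aq) + PO4^3-(aq)
Ksp = [Ag^+]^3[PO4^3-]
If s mol/L of Ag3PO4 dissolves, [Ag^+] = 3s and [PO4^3-] = s.
Ksp = (3s)^3s = 27s^4
s^4 = 1.8 × 10^-17 / 27, so s = 2.9 × 10^-5 M

s ≈ 2.9e-5 M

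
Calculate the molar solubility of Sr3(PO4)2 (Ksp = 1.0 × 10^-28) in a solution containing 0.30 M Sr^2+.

Sr3(PO4)2(s) <=> 3 Sr^2+ + 2 PO4^3-
Ksp = [Sr^2+]^3[PO4^3-]^2
If s mol/L dissolves here, [Sr^2+] = 0.30 + 3s ≈ 0.30, [PO4^3-] = 2s (since the Sr^2+ already present dominates).
Ksp ≈ (0.30)^3 × (2s)^2
s = 3.0 × 10^-14 M
Check: 3s = 9.1 × 10^-14 ≪ 0.30, so the approximation is valid.

s = 3.0 × 10^-14 M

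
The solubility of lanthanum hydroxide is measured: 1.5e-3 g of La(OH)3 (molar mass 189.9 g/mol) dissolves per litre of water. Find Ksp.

Molar solubility s = (1.5 × 10^-3 g/L) / (189.9 g/mol) = 7.90 x 10^-6 M.
La(OH)3(s) ⇌ La^3+(aq) + 3 OH^-(aq)
With molar solubility s: [La^3+] = s, [OH^-] = 3s.
Ksp = [La^3+][OH^-]^3
Substituting: Ksp = s(3s)^3 = 27s^4
With s = 7.90 x 10^-6: Ksp = 1.1 x 10^-19

1.1e-19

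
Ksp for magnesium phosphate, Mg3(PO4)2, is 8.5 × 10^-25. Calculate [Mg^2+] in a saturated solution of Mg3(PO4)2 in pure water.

Mg3(PO4)2(s) ⇌ 3 Mg^2+(aq) + 2 PO4^3-(aq)
Ksp = [Mg^2+]^3[PO4^3-]^2
For each mole of Mg3(PO4)2 that dissolves: [Mg^2+] = 3s, [PO4^3-] = 2s.
Substituting: Ksp = (3s)^3(2s)^2 = 108s^5
s = (8.5 × 10^-25 / 108)^(1/5) = 6.01 x 10^-6 M
[Mg^2+] = 3s = 1.8 x 10^-5 M

[Mg^2+] ≈ 1.8 x 10^-5 M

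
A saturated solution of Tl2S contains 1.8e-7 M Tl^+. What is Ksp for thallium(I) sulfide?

2.9e-21

Tl2S(s) <=> 2 Tl^+(aq) + S^2-(aq)
Stoichiometry gives [S^2-] = (1/2)[Tl^+] = 9.00 × 10^-8 M.
Ksp = [Tl^+]^2[S^2-]
Ksp = (1.8 × 10^-7)^2 × 9.00 × 10^-8 = 2.9 × 10^-21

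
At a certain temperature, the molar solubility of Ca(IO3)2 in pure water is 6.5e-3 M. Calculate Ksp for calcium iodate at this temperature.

Ksp ≈ 1.1 × 10^-6

Ca(IO3)2(s) ⇌ Ca^2+(aq) + 2 IO3^-(aq)
For each mole of Ca(IO3)2 that dissolves: [Ca^2+] = s, [IO3^-] = 2s.
Ksp = [Ca^2+][IO3^-]^2
Substituting: Ksp = s(2s)^2 = 4s^3
Ksp = 4 × (6.5 × 10^-3)^3 = 1.1 x 10^-6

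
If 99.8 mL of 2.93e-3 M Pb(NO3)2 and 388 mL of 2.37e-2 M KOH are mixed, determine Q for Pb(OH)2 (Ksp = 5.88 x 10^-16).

Total volume = 99.8 + 388 = 487.8 mL.
[Pb^2+] = 2.93 x 10^-3 × (99.8/487.8) = 5.995 × 10^-4 M
[OH^-] = 2.37 × 10^-2 × (388/487.8) = 1.885 × 10^-2 M
Pb(OH)2(s) ⇌ Pb^2+(aq) + 2 OH^-(aq), so Q = [Pb^2+][OH^-]^2
Q = (5.995 × 10^-4)(1.885 × 10^-2)^2 = 2.13 x 10^-7
Q > Ksp, so Pb(OH)2 will precipitate.

2.13e-7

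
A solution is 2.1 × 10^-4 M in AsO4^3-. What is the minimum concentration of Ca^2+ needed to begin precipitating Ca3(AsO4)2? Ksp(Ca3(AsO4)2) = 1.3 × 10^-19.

Ca3(AsO4)2(s) <=> 3 Ca^2+ + 2 AsO4^3-
Ksp = [Ca^2+]^3[AsO4^3-]^2
Precipitation begins when Q = Ksp. With [AsO4^3-] = 2.1 × 10^-4 M:
1.3 × 10^-19 = (2.1 × 10^-4)^2 × [Ca^2+]^3
[Ca^2+] = (1.3 × 10^-19 / 4.41 × 10^-8)^(1/3) = 1.4 x 10^-4 M

1.4e-4 M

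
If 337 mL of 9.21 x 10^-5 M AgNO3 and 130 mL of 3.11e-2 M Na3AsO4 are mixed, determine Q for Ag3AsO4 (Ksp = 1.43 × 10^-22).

Total volume = 337 + 130 = 467 mL.
[Ag^+] = 9.21 x 10^-5 × (337/467) = 6.646 × 10^-5 M
[AsO4^3-] = 3.11 × 10^-2 × (130/467) = 8.657 × 10^-3 M
Ag3AsO4(s) ⇌ 3 Ag^+(aq) + AsO4^3-(aq), so Q = [Ag^+]^3[AsO4^3-]
Q = (6.646 × 10^-5)^3(8.657 × 10^-3) = 2.54 × 10^-15
Q > Ksp, so Ag3AsO4 will precipitate.

Q = 2.54 × 10^-15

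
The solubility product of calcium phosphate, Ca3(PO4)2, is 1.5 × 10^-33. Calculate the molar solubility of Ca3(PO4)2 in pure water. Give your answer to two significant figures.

1.1 x 10^-7 M

Ca3(PO4)2(s) ⇌ 3 Ca^2+(aq) + 2 PO4^3-(aq)
Ksp = [Ca^2+]^3[PO4^3-]^2
With molar solubility s: [Ca^2+] = 3s, [PO4^3-] = 2s.
So Ksp = (3s)^3 × (2s)^2 = 108s^5
Solving, s = (1.5 × 10^-33/108)^(1/5) = 1.1 × 10^-7 M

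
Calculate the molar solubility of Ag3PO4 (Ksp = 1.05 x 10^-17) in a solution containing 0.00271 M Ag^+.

Ag3PO4(s) ⇌ 3 Ag^+ + PO4^3-
Ksp = [Ag^+]^3[PO4^3-]
Let s = moles of Ag3PO4 that dissolve per litre. [Ag^+] = 0.00271 + 3s ≈ 0.00271, [PO4^3-] = s (Ksp is small, so little additional dissolves).
Ksp ≈ (0.00271)^3 × s
s = 5.28 x 10^-10 M
Check: 3s = 1.6 × 10^-9 ≪ 0.00271, so the approximation is valid.

s ≈ 5.28 × 10^-10 M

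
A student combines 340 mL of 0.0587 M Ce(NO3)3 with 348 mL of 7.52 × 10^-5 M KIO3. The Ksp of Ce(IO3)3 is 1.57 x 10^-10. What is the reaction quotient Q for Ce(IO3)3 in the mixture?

Q = 1.60 × 10^-15

Total volume = 340 + 348 = 688 mL.
[Ce^3+] = 5.87 × 10^-2 × (340/688) = 2.901 x 10^-2 M
[IO3^-] = 7.52 x 10^-5 × (348/688) = 3.804 x 10^-5 M
Ce(IO3)3(s) <=> Ce^3+ + 3 IO3^-, so Q = [Ce^3+][IO3^-]^3
Q = (2.901 × 10^-2)(3.804 × 10^-5)^3 = 1.60 × 10^-15
Q < Ksp, so no precipitate of Ce(IO3)3 forms.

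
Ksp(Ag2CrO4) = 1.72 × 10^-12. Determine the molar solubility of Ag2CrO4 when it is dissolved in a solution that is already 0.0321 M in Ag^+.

Ag2CrO4(s) ⇌ 2 Ag^+(aq) + CrO4^2-(aq)
Ksp = [Ag^+]^2[CrO4^2-]
Let s = moles of Ag2CrO4 that dissolve per litre. [Ag^+] = 0.0321 + 2s ≈ 0.0321, [CrO4^2-] = s (Ksp is small, so little additional dissolves).
Ksp ≈ (0.0321)^2 × s
s = 1.67 x 10^-9 M
Check: 2s = 3.3 × 10^-9 ≪ 0.0321, so the approximation is valid.

s = 1.67e-9 M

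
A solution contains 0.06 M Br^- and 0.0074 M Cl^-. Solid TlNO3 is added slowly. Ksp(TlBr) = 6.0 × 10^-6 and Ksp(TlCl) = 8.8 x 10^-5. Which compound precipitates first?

TlBr

Precipitation of each salt starts when its ion product equals its Ksp.
For TlBr: 6.0 × 10^-6 = 0.06 × [Tl^+]  ⇒  [Tl^+] = 1.0 × 10^-4 M.
For TlCl: 8.8 x 10^-5 = 0.0074 × [Tl^+]  ⇒  [Tl^+] = 1.2 × 10^-2 M.
The salt with the lower threshold [Tl^+] precipitates first: TlBr.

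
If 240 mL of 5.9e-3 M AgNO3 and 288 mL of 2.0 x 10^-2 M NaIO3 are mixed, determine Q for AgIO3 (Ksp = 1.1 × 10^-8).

Total volume = 240 + 288 = 528 mL.
[Ag^+] = 5.9 x 10^-3 × (240/528) = 2.68 × 10^-3 M
[IO3^-] = 2.0 × 10^-2 × (288/528) = 1.09 x 10^-2 M
AgIO3(s) <=> Ag^+ + IO3^-, so Q = [Ag^+][IO3^-]
Q = (2.68 x 10^-3)(1.09 × 10^-2) = 2.9 × 10^-5
Q > Ksp, so AgIO3 will precipitate.

Q = 2.9 x 10^-5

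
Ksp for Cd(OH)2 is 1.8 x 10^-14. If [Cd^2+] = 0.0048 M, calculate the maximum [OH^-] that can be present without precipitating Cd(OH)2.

1.9e-6 M

Cd(OH)2(s) <=> Cd^2+ + 2 OH^-
Ksp = [Cd^2+][OH^-]^2
Precipitation begins when Q = Ksp. With [Cd^2+] = 0.0048 M:
1.8 x 10^-14 = (0.0048) × [OH^-]^2
[OH^-] = (1.8 x 10^-14 / 4.8 × 10^-3)^(1/2) = 1.9 × 10^-6 M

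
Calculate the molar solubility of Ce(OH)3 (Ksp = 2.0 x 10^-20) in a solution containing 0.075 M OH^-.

4.7 × 10^-17 M

Ce(OH)3(s) <=> Ce^3+(aq) + 3 OH^-(aq)
Ksp = [Ce^3+][OH^-]^3
Let s = moles of Ce(OH)3 that dissolve per litre. [Ce^3+] = s, [OH^-] = 0.075 + 3s ≈ 0.075 (common-ion effect: OH^- is already 0.075 M).
Ksp ≈ s × (0.075)^3
s = 4.7 x 10^-17 M
Check: 3s = 1.4 × 10^-16 ≪ 0.075, so the approximation is valid.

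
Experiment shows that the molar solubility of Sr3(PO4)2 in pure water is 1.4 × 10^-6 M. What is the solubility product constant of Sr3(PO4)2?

Ksp = 5.8 × 10^-28

Sr3(PO4)2(s) ⇌ 3 Sr^2+ + 2 PO4^3-
If s mol/L of Sr3(PO4)2 dissolves, [Sr^2+] = 3s and [PO4^3-] = 2s.
Ksp = [Sr^2+]^3[PO4^3-]^2
So Ksp = (3s)^3 × (2s)^2 = 108s^5
With s = 1.4 × 10^-6: Ksp = 5.8 x 10^-28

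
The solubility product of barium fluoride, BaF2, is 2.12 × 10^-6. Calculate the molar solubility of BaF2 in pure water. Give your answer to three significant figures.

8.09e-3 M

BaF2(s) ⇌ Ba^2+ + 2 F^-
Ksp = [Ba^2+][F^-]^2
For each mole of BaF2 that dissolves: [Ba^2+] = s, [F^-] = 2s.
Substituting: Ksp = s(2s)^2 = 4s^3
s = (2.12 × 10^-6 / 4)^(1/3) = 8.09 x 10^-3 M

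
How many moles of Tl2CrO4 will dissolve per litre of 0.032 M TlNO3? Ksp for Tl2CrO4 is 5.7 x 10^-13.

Tl2CrO4(s) <=> 2 Tl^+ + CrO4^2-
Ksp = [Tl^+]^2[CrO4^2-]
Let s be the molar solubility in this solution. [Tl^+] = 0.032 + 2s ≈ 0.032, [CrO4^2-] = s (Ksp is small, so little additional dissolves).
Ksp ≈ (0.032)^2 × s
s = 5.6 x 10^-10 M
Check: 2s = 1.1 x 10^-9 ≪ 0.032, so the approximation is valid.

5.6e-10 M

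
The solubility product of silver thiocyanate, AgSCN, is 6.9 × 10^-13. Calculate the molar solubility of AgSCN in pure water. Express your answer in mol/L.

AgSCN(s) ⇌ Ag^+ + SCN^-
Ksp = [Ag^+][SCN^-]
Let s = molar solubility. Then [Ag^+] = s and [SCN^-] = s.
Ksp = s^2
s = √(6.9 × 10^-13) = 8.3 x 10^-7 M

8.3e-7 M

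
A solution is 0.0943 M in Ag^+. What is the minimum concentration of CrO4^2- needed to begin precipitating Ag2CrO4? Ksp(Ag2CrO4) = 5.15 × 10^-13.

Ag2CrO4(s) ⇌ 2 Ag^+(aq) + CrO4^2-(aq)
Ksp = [Ag^+]^2[CrO4^2-]
Precipitation begins when Q = Ksp. With [Ag^+] = 0.0943 M:
5.15 × 10^-13 = (0.0943)^2 × [CrO4^2-]
[CrO4^2-] = (5.15 × 10^-13 / 8.892 × 10^-3) = 5.79 × 10^-11 M

[CrO4^2-] ≈ 5.79 × 10^-11 M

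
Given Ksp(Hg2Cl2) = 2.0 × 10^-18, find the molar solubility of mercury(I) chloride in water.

s ≈ 7.9e-7 M

Hg2Cl2(s) ⇌ Hg2^2+(aq) + 2 Cl^-(aq)
Ksp = [Hg2^2+][Cl^-]^2
Let s = molar solubility. Then [Hg2^2+] = s and [Cl^-] = 2s.
Substituting: Ksp = s(2s)^2 = 4s^3
Solving, s = (2.0 × 10^-18/4)^(1/3) = 7.9 × 10^-7 M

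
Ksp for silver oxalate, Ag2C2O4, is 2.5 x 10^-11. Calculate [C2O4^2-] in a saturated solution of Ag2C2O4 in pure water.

Ag2C2O4(s) ⇌ 2 Ag^+ + C2O4^2-
Ksp = [Ag^+]^2[C2O4^2-]
For each mole of Ag2C2O4 that dissolves: [Ag^+] = 2s, [C2O4^2-] = s.
So Ksp = (2s)^2 × s = 4s^3
Solving, s = (2.5 x 10^-11/4)^(1/3) = 1.84 x 10^-4 M
[C2O4^2-] = s = 1.8 × 10^-4 M

[C2O4^2-] ≈ 1.8e-4 M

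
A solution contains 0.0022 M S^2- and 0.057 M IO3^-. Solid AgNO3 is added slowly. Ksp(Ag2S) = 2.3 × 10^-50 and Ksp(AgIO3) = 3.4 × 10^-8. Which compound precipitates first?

Each salt begins to precipitate when Q = Ksp, i.e. when [Ag^+] reaches its threshold.
For Ag2S: 2.3 × 10^-50 = 0.0022 × [Ag^+]^2  ⇒  [Ag^+] = 3.2 x 10^-24 M.
For AgIO3: 3.4 × 10^-8 = 0.057 × [Ag^+]  ⇒  [Ag^+] = 6.0 × 10^-7 M.
The salt with the lower threshold [Ag^+] precipitates first: Ag2S.

Ag2S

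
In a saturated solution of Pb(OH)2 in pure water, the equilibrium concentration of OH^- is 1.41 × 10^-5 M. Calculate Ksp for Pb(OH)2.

Ksp ≈ 1.40e-15

Pb(OH)2(s) ⇌ Pb^2+ + 2 OH^-
Stoichiometry gives [Pb^2+] = (1/2)[OH^-] = 7.050 × 10^-6 M.
Ksp = [Pb^2+][OH^-]^2
Ksp = 7.050 × 10^-6 × (1.41 × 10^-5)^2 = 1.40 x 10^-15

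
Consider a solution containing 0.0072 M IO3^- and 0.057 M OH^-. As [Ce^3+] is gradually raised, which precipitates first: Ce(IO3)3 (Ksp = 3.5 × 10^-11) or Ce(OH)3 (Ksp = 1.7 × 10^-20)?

Ce(OH)3

Precipitation of each salt starts when its ion product equals its Ksp.
For Ce(IO3)3: 3.5 × 10^-11 = (0.0072)^3 × [Ce^3+]  ⇒  [Ce^3+] = 9.4 x 10^-5 M.
For Ce(OH)3: 1.7 × 10^-20 = (0.057)^3 × [Ce^3+]  ⇒  [Ce^3+] = 9.2 x 10^-17 M.
The salt with the lower threshold [Ce^3+] precipitates first: Ce(OH)3.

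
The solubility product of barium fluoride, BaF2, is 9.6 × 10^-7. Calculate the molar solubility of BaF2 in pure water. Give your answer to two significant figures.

BaF2(s) <=> Ba^2+(aq) + 2 F^-(aq)
Ksp = [Ba^2+][F^-]^2
Let s = molar solubility. Then [Ba^2+] = s and [F^-] = 2s.
So Ksp = s × (2s)^2 = 4s^3
Solving, s = (9.6 × 10^-7/4)^(1/3) = 6.2 × 10^-3 M

6.2e-3 M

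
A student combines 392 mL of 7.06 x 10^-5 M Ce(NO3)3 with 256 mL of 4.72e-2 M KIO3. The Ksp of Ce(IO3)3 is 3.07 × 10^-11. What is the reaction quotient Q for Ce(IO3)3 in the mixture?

Q = 2.77e-10

Total volume = 392 + 256 = 648 mL.
[Ce^3+] = 7.06 × 10^-5 × (392/648) = 4.271 x 10^-5 M
[IO3^-] = 4.72 × 10^-2 × (256/648) = 1.865 × 10^-2 M
Ce(IO3)3(s) ⇌ Ce^3+(aq) + 3 IO3^-(aq), so Q = [Ce^3+][IO3^-]^3
Q = (4.271 x 10^-5)(1.865 × 10^-2)^3 = 2.77 x 10^-10
Q > Ksp, so Ce(IO3)3 will precipitate.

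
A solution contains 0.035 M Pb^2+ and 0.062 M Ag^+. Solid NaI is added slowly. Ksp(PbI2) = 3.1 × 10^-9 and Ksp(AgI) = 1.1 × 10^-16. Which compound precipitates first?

AgI

Precipitation of each salt starts when its ion product equals its Ksp.
For PbI2: 3.1 × 10^-9 = 0.035 × [I^-]^2  ⇒  [I^-] = 3.0 × 10^-4 M.
For AgI: 1.1 × 10^-16 = 0.062 × [I^-]  ⇒  [I^-] = 1.8 × 10^-15 M.
The salt with the lower threshold [I^-] precipitates first: AgI.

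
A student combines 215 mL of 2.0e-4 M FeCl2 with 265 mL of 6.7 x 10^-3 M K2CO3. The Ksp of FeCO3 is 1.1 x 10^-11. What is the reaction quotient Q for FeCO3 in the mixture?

Q ≈ 3.3e-7

Total volume = 215 + 265 = 480 mL.
[Fe^2+] = 2.0 x 10^-4 × (215/480) = 8.96 x 10^-5 M
[CO3^2-] = 6.7 x 10^-3 × (265/480) = 3.70 x 10^-3 M
FeCO3(s) ⇌ Fe^2+(aq) + CO3^2-(aq), so Q = [Fe^2+][CO3^2-]
Q = (8.96 × 10^-5)(3.70 × 10^-3) = 3.3 x 10^-7
Q > Ksp, so FeCO3 will precipitate.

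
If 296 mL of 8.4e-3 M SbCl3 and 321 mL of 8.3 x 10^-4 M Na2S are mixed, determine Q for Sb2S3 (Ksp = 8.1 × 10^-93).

1.3 × 10^-15

Total volume = 296 + 321 = 617 mL.
[Sb^3+] = 8.4 × 10^-3 × (296/617) = 4.03 × 10^-3 M
[S^2-] = 8.3 × 10^-4 × (321/617) = 4.32 × 10^-4 M
Sb2S3(s) ⇌ 2 Sb^3+ + 3 S^2-, so Q = [Sb^3+]^2[S^2-]^3
Q = (4.03 x 10^-3)^2(4.32 x 10^-4)^3 = 1.3 × 10^-15
Q > Ksp, so Sb2S3 will precipitate.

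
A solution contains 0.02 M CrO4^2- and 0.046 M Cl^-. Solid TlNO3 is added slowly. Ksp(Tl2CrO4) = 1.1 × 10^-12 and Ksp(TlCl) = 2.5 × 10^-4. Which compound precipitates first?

Tl2CrO4

Precipitation of each salt starts when its ion product equals its Ksp.
For Tl2CrO4: 1.1 × 10^-12 = 0.02 × [Tl^+]^2  ⇒  [Tl^+] = 7.4 x 10^-6 M.
For TlCl: 2.5 × 10^-4 = 0.046 × [Tl^+]  ⇒  [Tl^+] = 5.4 × 10^-3 M.
The salt with the lower threshold [Tl^+] precipitates first: Tl2CrO4.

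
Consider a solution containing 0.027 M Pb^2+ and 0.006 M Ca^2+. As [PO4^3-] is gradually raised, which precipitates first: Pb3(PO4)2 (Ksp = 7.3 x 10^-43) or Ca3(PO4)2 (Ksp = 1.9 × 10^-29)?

Pb3(PO4)2

Each salt begins to precipitate when Q = Ksp, i.e. when [PO4^3-] reaches its threshold.
For Pb3(PO4)2: 7.3 x 10^-43 = (0.027)^3 × [PO4^3-]^2  ⇒  [PO4^3-] = 1.9 x 10^-19 M.
For Ca3(PO4)2: 1.9 × 10^-29 = (0.006)^3 × [PO4^3-]^2  ⇒  [PO4^3-] = 9.4 x 10^-12 M.
The salt with the lower threshold [PO4^3-] precipitates first: Pb3(PO4)2.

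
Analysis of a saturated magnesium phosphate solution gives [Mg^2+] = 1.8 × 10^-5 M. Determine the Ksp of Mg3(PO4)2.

8.4 x 10^-25

Mg3(PO4)2(s) <=> 3 Mg^2+ + 2 PO4^3-
Stoichiometry gives [PO4^3-] = (2/3)[Mg^2+] = 1.20 x 10^-5 M.
Ksp = [Mg^2+]^3[PO4^3-]^2
Ksp = (1.8 x 10^-5)^3 × (1.20 × 10^-5)^2 = 8.4 × 10^-25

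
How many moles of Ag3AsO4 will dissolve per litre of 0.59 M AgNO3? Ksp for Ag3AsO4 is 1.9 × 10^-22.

Ag3AsO4(s) <=> 3 Ag^+ + AsO4^3-
Ksp = [Ag^+]^3[AsO4^3-]
Let s = moles of Ag3AsO4 that dissolve per litre. [Ag^+] = 0.59 + 3s ≈ 0.59, [AsO4^3-] = s (since Ag^+ from AgNO3 dominates).
Ksp ≈ (0.59)^3 × s
s = 9.3 × 10^-22 M
Check: 3s = 2.8 × 10^-21 ≪ 0.59, so the approximation is valid.

9.3 x 10^-22 M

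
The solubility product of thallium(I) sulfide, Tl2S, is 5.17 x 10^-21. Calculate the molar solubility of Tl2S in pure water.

s ≈ 1.09 × 10^-7 M

Tl2S(s) ⇌ 2 Tl^+(aq) + S^2-(aq)
Ksp = [Tl^+]^2[S^2-]
For each mole of Tl2S that dissolves: [Tl^+] = 2s, [S^2-] = s.
So Ksp = (2s)^2 × s = 4s^3
Solving, s = (5.17 x 10^-21/4)^(1/3) = 1.09 x 10^-7 M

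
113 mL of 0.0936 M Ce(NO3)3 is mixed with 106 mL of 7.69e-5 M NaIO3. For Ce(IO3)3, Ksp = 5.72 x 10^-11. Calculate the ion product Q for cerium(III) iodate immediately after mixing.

2.49e-15

Total volume = 113 + 106 = 219 mL.
[Ce^3+] = 9.36 × 10^-2 × (113/219) = 4.830 × 10^-2 M
[IO3^-] = 7.69 × 10^-5 × (106/219) = 3.722 x 10^-5 M
Ce(IO3)3(s) ⇌ Ce^3+ + 3 IO3^-, so Q = [Ce^3+][IO3^-]^3
Q = (4.830 × 10^-2)(3.722 × 10^-5)^3 = 2.49 x 10^-15
Q < Ksp, so no precipitate of Ce(IO3)3 forms.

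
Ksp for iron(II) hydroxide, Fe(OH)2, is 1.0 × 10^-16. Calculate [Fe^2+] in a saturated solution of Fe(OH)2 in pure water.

Fe(OH)2(s) ⇌ Fe^2+ + 2 OH^-
Ksp = [Fe^2+][OH^-]^2
For each mole of Fe(OH)2 that dissolves: [Fe^2+] = s, [OH^-] = 2s.
Ksp = s(2s)^2 = 4s^3
s^3 = 1.0 × 10^-16 / 4, so s = 2.92 × 10^-6 M
[Fe^2+] = s = 2.9 x 10^-6 M

2.9 x 10^-6 M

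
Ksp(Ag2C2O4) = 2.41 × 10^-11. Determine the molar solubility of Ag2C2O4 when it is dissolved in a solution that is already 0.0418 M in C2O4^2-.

1.20 x 10^-5 M

Ag2C2O4(s) ⇌ 2 Ag^+ + C2O4^2-
Ksp = [Ag^+]^2[C2O4^2-]
If s mol/L dissolves here, [Ag^+] = 2s, [C2O4^2-] = 0.0418 + s ≈ 0.0418 (since the C2O4^2- already present dominates).
Ksp ≈ (2s)^2 × 0.0418
s = 1.20 x 10^-5 M
Check: s = 1.2 × 10^-5 ≪ 0.0418, so the approximation is valid.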